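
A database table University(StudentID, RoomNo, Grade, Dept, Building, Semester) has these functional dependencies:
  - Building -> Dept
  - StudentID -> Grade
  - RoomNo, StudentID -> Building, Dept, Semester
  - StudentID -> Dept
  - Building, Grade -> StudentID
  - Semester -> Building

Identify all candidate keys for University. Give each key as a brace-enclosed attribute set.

{Building, Grade, RoomNo}, {Grade, RoomNo, Semester}, {RoomNo, StudentID}

{RoomNo} never appears on the right of any FD, so every key must include it.
Closure of {RoomNo, StudentID} is {Building, Dept, Grade, RoomNo, Semester, StudentID}, the whole schema; {RoomNo, StudentID} is a candidate key.
Closure of {Building, Grade, RoomNo} is {Building, Dept, Grade, RoomNo, Semester, StudentID}, the whole schema; {Building, Grade, RoomNo} is a candidate key.
Closure of {Grade, RoomNo, Semester} is {Building, Dept, Grade, RoomNo, Semester, StudentID}, the whole schema; {Grade, RoomNo, Semester} is a candidate key.
These are minimal and exhaustive — every other superkey contains one of them.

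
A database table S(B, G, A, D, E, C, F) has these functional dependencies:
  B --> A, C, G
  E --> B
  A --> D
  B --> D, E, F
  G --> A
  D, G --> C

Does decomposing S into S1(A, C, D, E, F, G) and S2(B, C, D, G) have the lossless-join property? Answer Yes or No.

No

S1 ∩ S2 = {C, D, G}; its closure under F is {A, C, D, G}.
The closure covers neither S1 nor S2 entirely; the join is not lossless.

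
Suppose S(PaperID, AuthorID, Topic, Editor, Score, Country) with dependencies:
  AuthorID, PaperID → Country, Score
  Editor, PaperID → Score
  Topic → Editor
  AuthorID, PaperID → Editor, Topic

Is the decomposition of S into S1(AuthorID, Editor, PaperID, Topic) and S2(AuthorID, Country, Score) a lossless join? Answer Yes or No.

The shared attributes are {AuthorID} and {AuthorID}⁺ = {AuthorID}.
S1 ⊄ {AuthorID} and S2 ⊄ {AuthorID}, so the split is lossy.

No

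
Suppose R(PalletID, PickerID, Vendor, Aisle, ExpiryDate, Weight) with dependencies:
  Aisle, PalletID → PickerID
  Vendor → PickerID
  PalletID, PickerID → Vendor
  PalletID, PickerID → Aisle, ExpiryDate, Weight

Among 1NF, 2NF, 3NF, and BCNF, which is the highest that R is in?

3NF

Candidate keys: {Aisle, PalletID}, {PalletID, PickerID}, {PalletID, Vendor}. Prime attributes: {Aisle, PalletID, PickerID, Vendor}.
Vendor → PickerID breaks BCNF: {Vendor}⁺ = {PickerID, Vendor}, so {Vendor} is not a superkey.
Since {PickerID} ⊆ prime attributes and every other non-superkey FD also has a prime right side, the schema is in 3NF.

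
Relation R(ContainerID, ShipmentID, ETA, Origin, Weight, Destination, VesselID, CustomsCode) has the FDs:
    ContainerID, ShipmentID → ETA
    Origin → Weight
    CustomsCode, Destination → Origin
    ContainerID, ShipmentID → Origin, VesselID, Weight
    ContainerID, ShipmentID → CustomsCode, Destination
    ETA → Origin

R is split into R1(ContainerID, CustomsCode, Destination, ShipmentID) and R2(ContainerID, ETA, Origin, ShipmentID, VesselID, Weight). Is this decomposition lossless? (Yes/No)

Common attributes: {ContainerID, ShipmentID}; their closure is {ContainerID, CustomsCode, Destination, ETA, Origin, ShipmentID, VesselID, Weight}.
Since R1 ⊆ {ContainerID, CustomsCode, Destination, ETA, Origin, ShipmentID, VesselID, Weight}, the intersection is a superkey of R1; the decomposition is lossless.

Yes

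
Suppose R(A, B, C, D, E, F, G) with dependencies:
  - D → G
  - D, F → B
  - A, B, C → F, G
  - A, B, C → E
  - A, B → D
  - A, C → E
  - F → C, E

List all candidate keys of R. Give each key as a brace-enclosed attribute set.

{A, B, C}, {A, B, F}, {A, D, F}

No FD produces {A}, so it must be in every candidate key.
{A, B, C}⁺ = {A, B, C, D, E, F, G} — all of the relation — so {A, B, C} is a candidate key.
{A, B, F}⁺ = {A, B, C, D, E, F, G} — all of the relation — so {A, B, F} is a candidate key.
{A, D, F}⁺ = {A, B, C, D, E, F, G} — all of the relation — so {A, D, F} is a candidate key.
Any other superkey properly contains one of these, so there are no further candidate keys.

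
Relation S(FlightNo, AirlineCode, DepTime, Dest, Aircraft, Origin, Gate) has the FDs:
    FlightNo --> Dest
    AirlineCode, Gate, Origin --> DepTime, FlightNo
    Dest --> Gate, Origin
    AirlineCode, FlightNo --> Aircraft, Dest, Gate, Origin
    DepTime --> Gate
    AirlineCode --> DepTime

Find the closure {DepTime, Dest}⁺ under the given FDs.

{DepTime, Dest, Gate, Origin}

Start with {DepTime, Dest}.
Dest --> Gate, Origin applies; add {Gate, Origin} → now {DepTime, Dest, Gate, Origin}.
No further FD applies.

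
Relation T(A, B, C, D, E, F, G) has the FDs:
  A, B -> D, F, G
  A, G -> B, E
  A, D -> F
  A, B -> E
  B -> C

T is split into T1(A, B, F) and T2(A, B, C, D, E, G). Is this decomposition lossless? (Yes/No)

Yes

The shared attributes are {A, B} and {A, B}⁺ = {A, B, C, D, E, F, G}.
T1 is contained in that closure, so T1 ∩ T2 -> T1 holds and the join is lossless.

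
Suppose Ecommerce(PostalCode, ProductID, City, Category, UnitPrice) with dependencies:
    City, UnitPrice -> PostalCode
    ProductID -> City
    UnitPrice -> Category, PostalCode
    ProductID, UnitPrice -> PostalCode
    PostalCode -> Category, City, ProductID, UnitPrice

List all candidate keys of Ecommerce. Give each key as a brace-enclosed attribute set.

{PostalCode}, {UnitPrice}

{PostalCode}⁺ = {Category, City, PostalCode, ProductID, UnitPrice}, which is every attribute, so {PostalCode} is a candidate key.
{UnitPrice}⁺ = {Category, City, PostalCode, ProductID, UnitPrice}, which is every attribute, so {UnitPrice} is a candidate key.
No proper subset of any of these is a key, and no other minimal superkey exists.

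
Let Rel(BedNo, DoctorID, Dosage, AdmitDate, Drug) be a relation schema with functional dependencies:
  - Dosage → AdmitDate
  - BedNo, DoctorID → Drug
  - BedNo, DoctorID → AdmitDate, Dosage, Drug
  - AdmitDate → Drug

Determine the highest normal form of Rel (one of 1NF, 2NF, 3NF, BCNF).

2NF

Candidate key: {BedNo, DoctorID}. Prime attributes: {BedNo, DoctorID}.
For Dosage → AdmitDate we have {Dosage}⁺ = {AdmitDate, Dosage, Drug}; {Dosage} is not a superkey, so BCNF fails.
Dosage → AdmitDate determines the non-prime attribute {AdmitDate} from a non-superkey — 3NF is violated.
No non-prime attribute depends on a proper subset of any candidate key, so 2NF holds.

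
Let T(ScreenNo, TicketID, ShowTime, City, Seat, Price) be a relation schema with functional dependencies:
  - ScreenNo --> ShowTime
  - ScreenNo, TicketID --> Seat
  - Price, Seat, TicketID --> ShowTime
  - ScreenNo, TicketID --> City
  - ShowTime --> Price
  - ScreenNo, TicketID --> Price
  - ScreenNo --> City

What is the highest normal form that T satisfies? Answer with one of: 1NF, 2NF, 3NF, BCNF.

Candidate key: {ScreenNo, TicketID}. Prime attributes: {ScreenNo, TicketID}.
For ScreenNo --> ShowTime we have {ScreenNo}⁺ = {City, Price, ScreenNo, ShowTime}; {ScreenNo} is not a superkey, so BCNF fails.
ScreenNo --> ShowTime determines the non-prime attribute {ShowTime} from a non-superkey — 3NF is violated.
Since {ScreenNo} ⊂ {ScreenNo, TicketID} and {ScreenNo}⁺ ⊇ {City, Price, ShowTime} with {City, Price, ShowTime} non-prime, there is a partial dependency; 2NF fails.

1NF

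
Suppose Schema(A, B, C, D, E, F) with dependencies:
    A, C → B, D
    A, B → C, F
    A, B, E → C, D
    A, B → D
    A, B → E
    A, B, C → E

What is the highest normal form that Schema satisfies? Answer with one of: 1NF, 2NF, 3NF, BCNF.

Candidate keys: {A, B}, {A, C}. Prime attributes: {A, B, C}.
The left-hand side of every FD is a superkey, so BCNF is satisfied.

BCNF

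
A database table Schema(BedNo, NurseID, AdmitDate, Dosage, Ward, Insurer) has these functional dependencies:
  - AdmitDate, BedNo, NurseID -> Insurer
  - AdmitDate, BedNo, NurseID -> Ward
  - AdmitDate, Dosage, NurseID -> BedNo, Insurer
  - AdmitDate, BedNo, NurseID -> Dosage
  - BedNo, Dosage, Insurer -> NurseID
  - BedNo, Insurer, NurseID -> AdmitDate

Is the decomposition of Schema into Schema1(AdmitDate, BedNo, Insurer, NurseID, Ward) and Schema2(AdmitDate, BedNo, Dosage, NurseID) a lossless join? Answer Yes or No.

The shared attributes are {AdmitDate, BedNo, NurseID} and {AdmitDate, BedNo, NurseID}⁺ = {AdmitDate, BedNo, Dosage, Insurer, NurseID, Ward}.
Schema1 is contained in that closure, so Schema1 ∩ Schema2 -> Schema1 holds and the join is lossless.

Yes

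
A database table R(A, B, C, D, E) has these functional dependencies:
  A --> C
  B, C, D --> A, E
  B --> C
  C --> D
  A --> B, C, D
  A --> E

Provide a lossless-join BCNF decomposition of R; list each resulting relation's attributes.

Candidate keys of the original relation: {A}, {B}.
{A, B, C, D, E}: {C} determines {C, D} here but is not a superkey — split on C --> D, giving {C, D} and {A, B, C, E}.
{C, D} is in BCNF.
{A, B, C, E} is in BCNF.

{A, B, C, E}; {C, D}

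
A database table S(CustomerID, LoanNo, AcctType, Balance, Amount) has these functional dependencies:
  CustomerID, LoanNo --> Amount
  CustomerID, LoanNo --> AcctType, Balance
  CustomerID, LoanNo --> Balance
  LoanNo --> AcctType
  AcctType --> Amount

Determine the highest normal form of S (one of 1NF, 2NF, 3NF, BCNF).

Candidate key: {CustomerID, LoanNo}. Prime attributes: {CustomerID, LoanNo}.
LoanNo --> AcctType breaks BCNF: {LoanNo}⁺ = {AcctType, Amount, LoanNo}, so {LoanNo} is not a superkey.
Because {AcctType} is non-prime and the left side of LoanNo --> AcctType is not a superkey, the relation is not in 3NF.
The proper key subset {LoanNo} of {CustomerID, LoanNo} determines non-prime {AcctType, Amount}, so the relation is not even in 2NF.

1NF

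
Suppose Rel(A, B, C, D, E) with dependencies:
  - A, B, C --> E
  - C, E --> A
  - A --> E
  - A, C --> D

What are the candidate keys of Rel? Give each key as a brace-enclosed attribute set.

{A, B, C}, {B, C, E}

{B, C} never appear on the right of any FD, so every key must include all of them.
{A, B, C} is a candidate key since {A, B, C}⁺ = {A, B, C, D, E} covers every attribute.
{B, C, E} is a candidate key since {B, C, E}⁺ = {A, B, C, D, E} covers every attribute.
Any other superkey properly contains one of these, so there are no further candidate keys.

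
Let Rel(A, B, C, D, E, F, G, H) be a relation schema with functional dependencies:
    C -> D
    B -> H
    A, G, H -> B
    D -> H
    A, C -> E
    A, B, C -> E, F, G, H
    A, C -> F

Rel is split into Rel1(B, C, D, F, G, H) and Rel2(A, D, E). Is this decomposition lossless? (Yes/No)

No

Rel1 ∩ Rel2 = {D}; its closure under F is {D, H}.
The closure covers neither Rel1 nor Rel2 entirely; the join is not lossless.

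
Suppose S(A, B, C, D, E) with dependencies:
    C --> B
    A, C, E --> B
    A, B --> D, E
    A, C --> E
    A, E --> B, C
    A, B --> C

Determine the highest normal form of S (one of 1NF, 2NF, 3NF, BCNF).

3NF

Candidate keys: {A, B}, {A, C}, {A, E}. Prime attributes: {A, B, C, E}.
C --> B: {C}⁺ = {B, C}, which is not all of the attributes, so the left side is not a superkey — BCNF is violated.
But every attribute on its right side ({B}) is prime, and the same holds for every other non-superkey FD, so 3NF still holds.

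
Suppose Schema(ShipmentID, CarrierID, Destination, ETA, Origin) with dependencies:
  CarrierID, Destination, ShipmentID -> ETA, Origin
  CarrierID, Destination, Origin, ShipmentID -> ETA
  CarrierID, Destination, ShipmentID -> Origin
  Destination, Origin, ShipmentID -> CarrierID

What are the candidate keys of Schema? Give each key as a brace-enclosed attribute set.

No FD produces {Destination, ShipmentID}, so they must be in every candidate key.
{CarrierID, Destination, ShipmentID}⁺ = {CarrierID, Destination, ETA, Origin, ShipmentID} — all of the relation — so {CarrierID, Destination, ShipmentID} is a candidate key.
{Destination, Origin, ShipmentID}⁺ = {CarrierID, Destination, ETA, Origin, ShipmentID} — all of the relation — so {Destination, Origin, ShipmentID} is a candidate key.
These are minimal and exhaustive — every other superkey contains one of them.

{CarrierID, Destination, ShipmentID}, {Destination, Origin, ShipmentID}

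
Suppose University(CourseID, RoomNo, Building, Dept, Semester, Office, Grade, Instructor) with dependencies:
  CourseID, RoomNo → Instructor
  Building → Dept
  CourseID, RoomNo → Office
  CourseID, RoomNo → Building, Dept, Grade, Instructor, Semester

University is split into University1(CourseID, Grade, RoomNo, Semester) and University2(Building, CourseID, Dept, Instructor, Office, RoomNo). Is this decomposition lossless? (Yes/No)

Yes

Common attributes: {CourseID, RoomNo}; their closure is {Building, CourseID, Dept, Grade, Instructor, Office, RoomNo, Semester}.
University1 is contained in that closure, so University1 ∩ University2 → University1 holds and the join is lossless.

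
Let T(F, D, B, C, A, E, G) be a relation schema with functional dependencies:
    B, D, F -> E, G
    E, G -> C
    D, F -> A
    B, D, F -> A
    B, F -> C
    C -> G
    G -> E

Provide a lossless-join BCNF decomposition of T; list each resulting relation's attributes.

{A, D, F}; {B, D, F}; {B, F, G}; {C, E, G}

Candidate key of the original relation: {B, D, F}.
{A, B, C, D, E, F, G}: {E, G} determines {C, E, G} here but is not a superkey — split on E, G -> C, giving {C, E, G} and {A, B, D, E, F, G}.
{C, E, G}: every determinant is a superkey — BCNF.
{A, B, D, E, F, G}: {D, F} determines {A, D, F} here but is not a superkey — split on D, F -> A, giving {A, D, F} and {B, D, E, F, G}.
{A, D, F}: every determinant is a superkey — BCNF.
{B, D, E, F, G}: {B, F} determines {B, E, F, G} here but is not a superkey — split on B, F -> E, G, giving {B, E, F, G} and {B, D, F}.
{B, E, F, G}: {G} determines {E, G} here but is not a superkey — split on G -> E, giving {E, G} and {B, F, G}.
{E, G}: every determinant is a superkey — BCNF.
{B, F, G}: every determinant is a superkey — BCNF.
{B, D, F}: every determinant is a superkey — BCNF.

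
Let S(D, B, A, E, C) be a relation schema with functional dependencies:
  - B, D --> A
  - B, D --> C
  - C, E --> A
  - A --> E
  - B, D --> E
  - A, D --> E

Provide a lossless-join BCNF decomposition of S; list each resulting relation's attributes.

Candidate key of the original relation: {B, D}.
{A, B, C, D, E}: {C, E} determines {A, C, E} here but is not a superkey — split on C, E --> A, giving {A, C, E} and {B, C, D, E}.
{A, C, E}: {A} determines {A, E} here but is not a superkey — split on A --> E, giving {A, E} and {A, C}.
{A, E} is in BCNF.
{A, C} is in BCNF.
{B, C, D, E} is in BCNF.

{A, C}; {A, E}; {B, C, D, E}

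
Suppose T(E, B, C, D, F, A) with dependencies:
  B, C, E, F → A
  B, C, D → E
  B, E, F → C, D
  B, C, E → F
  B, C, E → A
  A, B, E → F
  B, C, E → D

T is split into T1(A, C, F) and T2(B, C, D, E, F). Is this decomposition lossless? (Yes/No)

T1 ∩ T2 = {C, F}; its closure under F is {C, F}.
Neither T1 nor T2 is contained in that closure, so the decomposition is lossy.

No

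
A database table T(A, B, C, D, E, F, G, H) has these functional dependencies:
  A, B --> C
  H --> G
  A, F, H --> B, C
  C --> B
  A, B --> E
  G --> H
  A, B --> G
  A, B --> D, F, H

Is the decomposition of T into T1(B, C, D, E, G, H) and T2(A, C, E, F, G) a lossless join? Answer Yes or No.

Common attributes: {C, E, G}; their closure is {B, C, E, G, H}.
T1 ⊄ {B, C, E, G, H} and T2 ⊄ {B, C, E, G, H}, so the split is lossy.

No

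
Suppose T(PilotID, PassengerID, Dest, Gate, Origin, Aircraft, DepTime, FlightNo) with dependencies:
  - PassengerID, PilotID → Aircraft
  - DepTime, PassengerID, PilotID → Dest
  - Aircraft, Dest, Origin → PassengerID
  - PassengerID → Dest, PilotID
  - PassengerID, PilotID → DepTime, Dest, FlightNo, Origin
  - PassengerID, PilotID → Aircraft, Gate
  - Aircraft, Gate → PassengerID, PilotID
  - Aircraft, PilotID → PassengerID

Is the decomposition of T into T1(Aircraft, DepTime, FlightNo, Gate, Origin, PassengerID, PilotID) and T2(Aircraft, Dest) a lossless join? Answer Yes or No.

No

Common attributes: {Aircraft}; their closure is {Aircraft}.
The closure covers neither T1 nor T2 entirely; the join is not lossless.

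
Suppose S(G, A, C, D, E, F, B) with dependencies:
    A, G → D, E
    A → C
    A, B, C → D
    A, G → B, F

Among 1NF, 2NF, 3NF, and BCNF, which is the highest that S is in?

1NF

Candidate key: {A, G}. Prime attributes: {A, G}.
A → C: {A}⁺ = {A, C}, which is not all of the attributes, so the left side is not a superkey — BCNF is violated.
A → C determines the non-prime attribute {C} from a non-superkey — 3NF is violated.
The proper key subset {A} of {A, G} determines non-prime {C}, so the relation is not even in 2NF.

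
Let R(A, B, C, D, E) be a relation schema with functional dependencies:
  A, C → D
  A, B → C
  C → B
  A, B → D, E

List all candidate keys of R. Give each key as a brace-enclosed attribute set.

{A, B}, {A, C}

No FD produces {A}, so it must be in every candidate key.
{A, B}⁺ = {A, B, C, D, E} — all of the relation — so {A, B} is a candidate key.
{A, C}⁺ = {A, B, C, D, E} — all of the relation — so {A, C} is a candidate key.
These are minimal and exhaustive — every other superkey contains one of them.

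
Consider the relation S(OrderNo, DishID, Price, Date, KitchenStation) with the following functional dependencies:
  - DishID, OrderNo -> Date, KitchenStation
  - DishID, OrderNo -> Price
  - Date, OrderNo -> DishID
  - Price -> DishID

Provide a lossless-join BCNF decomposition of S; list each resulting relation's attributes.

Candidate keys of the original relation: {Date, OrderNo}, {DishID, OrderNo}, {OrderNo, Price}.
Within {Date, DishID, KitchenStation, OrderNo, Price}: {Price}⁺ ∩ {Date, DishID, KitchenStation, OrderNo, Price} = {DishID, Price}, not the whole set, so Price -> DishID violates BCNF; decompose into {DishID, Price} and {Date, KitchenStation, OrderNo, Price}.
{DishID, Price} has no BCNF violation.
{Date, KitchenStation, OrderNo, Price} has no BCNF violation.

{Date, KitchenStation, OrderNo, Price}; {DishID, Price}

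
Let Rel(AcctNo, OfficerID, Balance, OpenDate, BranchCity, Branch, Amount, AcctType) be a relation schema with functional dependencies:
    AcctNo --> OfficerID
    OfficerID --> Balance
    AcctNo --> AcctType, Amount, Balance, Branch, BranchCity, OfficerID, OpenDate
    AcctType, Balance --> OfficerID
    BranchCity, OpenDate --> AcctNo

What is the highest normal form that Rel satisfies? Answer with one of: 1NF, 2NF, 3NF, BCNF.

2NF

Candidate keys: {AcctNo}, {BranchCity, OpenDate}. Prime attributes: {AcctNo, BranchCity, OpenDate}.
For OfficerID --> Balance we have {OfficerID}⁺ = {Balance, OfficerID}; {OfficerID} is not a superkey, so BCNF fails.
OfficerID --> Balance determines the non-prime attribute {Balance} from a non-superkey — 3NF is violated.
No non-prime attribute depends on a proper subset of any candidate key, so 2NF holds.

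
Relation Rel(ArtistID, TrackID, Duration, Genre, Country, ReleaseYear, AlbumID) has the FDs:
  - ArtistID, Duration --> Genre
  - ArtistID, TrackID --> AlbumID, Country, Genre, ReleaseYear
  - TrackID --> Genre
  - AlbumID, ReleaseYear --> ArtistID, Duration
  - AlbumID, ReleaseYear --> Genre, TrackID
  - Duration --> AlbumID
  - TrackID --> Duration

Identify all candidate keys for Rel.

{AlbumID, ReleaseYear}, {ArtistID, TrackID}, {Duration, ReleaseYear}, {ReleaseYear, TrackID}

{AlbumID, ReleaseYear}⁺ = {AlbumID, ArtistID, Country, Duration, Genre, ReleaseYear, TrackID}, which is every attribute, so {AlbumID, ReleaseYear} is a candidate key.
{ArtistID, TrackID}⁺ = {AlbumID, ArtistID, Country, Duration, Genre, ReleaseYear, TrackID}, which is every attribute, so {ArtistID, TrackID} is a candidate key.
{Duration, ReleaseYear}⁺ = {AlbumID, ArtistID, Country, Duration, Genre, ReleaseYear, TrackID}, which is every attribute, so {Duration, ReleaseYear} is a candidate key.
{ReleaseYear, TrackID}⁺ = {AlbumID, ArtistID, Country, Duration, Genre, ReleaseYear, TrackID}, which is every attribute, so {ReleaseYear, TrackID} is a candidate key.
Any other superkey properly contains one of these, so there are no further candidate keys.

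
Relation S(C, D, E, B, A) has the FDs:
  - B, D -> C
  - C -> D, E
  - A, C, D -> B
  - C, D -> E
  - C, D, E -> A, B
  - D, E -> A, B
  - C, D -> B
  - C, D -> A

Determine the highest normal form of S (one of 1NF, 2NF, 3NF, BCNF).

Candidate keys: {B, D}, {C}, {D, E}. Prime attributes: {B, C, D, E}.
The left-hand side of every FD is a superkey, so BCNF is satisfied.

BCNF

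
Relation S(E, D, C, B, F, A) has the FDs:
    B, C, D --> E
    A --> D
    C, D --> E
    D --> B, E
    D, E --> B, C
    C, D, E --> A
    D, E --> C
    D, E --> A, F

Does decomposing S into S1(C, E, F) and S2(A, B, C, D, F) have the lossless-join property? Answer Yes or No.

S1 ∩ S2 = {C, F}; its closure under F is {C, F}.
Neither S1 nor S2 is contained in that closure, so the decomposition is lossy.

No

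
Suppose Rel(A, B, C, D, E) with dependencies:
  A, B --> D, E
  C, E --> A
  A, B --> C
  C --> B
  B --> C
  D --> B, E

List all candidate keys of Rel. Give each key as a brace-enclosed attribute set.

Closure of {D} is {A, B, C, D, E}, the whole schema; {D} is a candidate key.
Closure of {A, B} is {A, B, C, D, E}, the whole schema; {A, B} is a candidate key.
Closure of {A, C} is {A, B, C, D, E}, the whole schema; {A, C} is a candidate key.
Closure of {B, E} is {A, B, C, D, E}, the whole schema; {B, E} is a candidate key.
Closure of {C, E} is {A, B, C, D, E}, the whole schema; {C, E} is a candidate key.
No proper subset of any of these is a key, and no other minimal superkey exists.

{A, B}, {A, C}, {B, E}, {C, E}, {D}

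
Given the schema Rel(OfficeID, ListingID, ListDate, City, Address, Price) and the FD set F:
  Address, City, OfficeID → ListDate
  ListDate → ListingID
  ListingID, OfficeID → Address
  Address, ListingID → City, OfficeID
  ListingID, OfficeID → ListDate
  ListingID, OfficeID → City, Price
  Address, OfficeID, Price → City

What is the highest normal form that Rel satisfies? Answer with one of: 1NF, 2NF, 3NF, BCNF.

Candidate keys: {Address, City, OfficeID}, {Address, ListDate}, {Address, ListingID}, {Address, OfficeID, Price}, {ListDate, OfficeID}, {ListingID, OfficeID}. Prime attributes: {Address, City, ListDate, ListingID, OfficeID, Price}.
For ListDate → ListingID we have {ListDate}⁺ = {ListDate, ListingID}; {ListDate} is not a superkey, so BCNF fails.
Since {ListingID} ⊆ prime attributes and every other non-superkey FD also has a prime right side, the schema is in 3NF.

3NF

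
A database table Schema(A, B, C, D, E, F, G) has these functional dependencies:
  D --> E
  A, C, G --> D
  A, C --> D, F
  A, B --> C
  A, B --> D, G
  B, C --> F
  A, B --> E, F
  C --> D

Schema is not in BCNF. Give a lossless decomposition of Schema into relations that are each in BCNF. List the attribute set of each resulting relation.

Candidate key of the original relation: {A, B}.
{A, B, C, D, E, F, G}: {D} determines {D, E} here but is not a superkey — split on D --> E, giving {D, E} and {A, B, C, D, F, G}.
{D, E} is in BCNF.
{A, B, C, D, F, G}: {A, C, G} determines {A, C, D, F, G} here but is not a superkey — split on A, C, G --> D, F, giving {A, C, D, F, G} and {A, B, C, G}.
{A, C, D, F, G}: {A, C} determines {A, C, D, F} here but is not a superkey — split on A, C --> D, F, giving {A, C, D, F} and {A, C, G}.
{A, C, D, F}: {C} determines {C, D} here but is not a superkey — split on C --> D, giving {C, D} and {A, C, F}.
{C, D} is in BCNF.
{A, C, F} is in BCNF.
{A, C, G} is in BCNF.
{A, B, C, G} is in BCNF.

{A, B, C, G}; {A, C, F}; {C, D}; {D, E}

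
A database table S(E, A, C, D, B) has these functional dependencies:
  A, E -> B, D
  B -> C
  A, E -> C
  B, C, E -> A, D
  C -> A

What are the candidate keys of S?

No FD produces {E}, so it must be in every candidate key.
{A, E} is a candidate key since {A, E}⁺ = {A, B, C, D, E} covers every attribute.
{B, E} is a candidate key since {B, E}⁺ = {A, B, C, D, E} covers every attribute.
{C, E} is a candidate key since {C, E}⁺ = {A, B, C, D, E} covers every attribute.
No proper subset of any of these is a key, and no other minimal superkey exists.

{A, E}, {B, E}, {C, E}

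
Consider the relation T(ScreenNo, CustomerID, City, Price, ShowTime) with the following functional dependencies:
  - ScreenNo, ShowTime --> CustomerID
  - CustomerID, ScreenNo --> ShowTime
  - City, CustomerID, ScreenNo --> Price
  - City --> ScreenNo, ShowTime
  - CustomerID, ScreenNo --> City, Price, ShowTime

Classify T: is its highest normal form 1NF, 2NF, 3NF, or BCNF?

Candidate keys: {City}, {CustomerID, ScreenNo}, {ScreenNo, ShowTime}. Prime attributes: {City, CustomerID, ScreenNo, ShowTime}.
The left-hand side of every FD is a superkey, so BCNF is satisfied.

BCNF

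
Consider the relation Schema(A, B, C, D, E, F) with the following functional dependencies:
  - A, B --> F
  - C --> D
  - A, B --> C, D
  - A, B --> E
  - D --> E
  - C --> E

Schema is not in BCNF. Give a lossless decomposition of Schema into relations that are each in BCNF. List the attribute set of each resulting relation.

{A, B, C, F}; {C, D}; {D, E}

Candidate key of the original relation: {A, B}.
In {A, B, C, D, E, F}, {C} is not a superkey ({C}⁺ restricted to this set is {C, D, E}), so split on C --> D, E into {C, D, E} and {A, B, C, F}.
In {C, D, E}, {D} is not a superkey ({D}⁺ restricted to this set is {D, E}), so split on D --> E into {D, E} and {C, D}.
{D, E}: every determinant is a superkey — BCNF.
{C, D}: every determinant is a superkey — BCNF.
{A, B, C, F}: every determinant is a superkey — BCNF.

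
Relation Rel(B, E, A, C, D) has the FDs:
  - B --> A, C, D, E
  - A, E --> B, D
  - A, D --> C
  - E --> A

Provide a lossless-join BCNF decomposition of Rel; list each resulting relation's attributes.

Candidate keys of the original relation: {B}, {E}.
In {A, B, C, D, E}, {A, D} is not a superkey ({A, D}⁺ restricted to this set is {A, C, D}), so split on A, D --> C into {A, C, D} and {A, B, D, E}.
{A, C, D} is in BCNF.
{A, B, D, E} is in BCNF.

{A, B, D, E}; {A, C, D}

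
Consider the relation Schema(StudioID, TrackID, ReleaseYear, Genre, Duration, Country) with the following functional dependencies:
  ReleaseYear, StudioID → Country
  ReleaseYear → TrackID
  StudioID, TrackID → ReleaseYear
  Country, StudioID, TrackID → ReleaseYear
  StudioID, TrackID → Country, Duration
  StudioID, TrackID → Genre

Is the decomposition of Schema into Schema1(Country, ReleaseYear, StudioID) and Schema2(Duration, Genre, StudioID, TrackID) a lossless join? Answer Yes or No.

Common attributes: {StudioID}; their closure is {StudioID}.
Schema1 ⊄ {StudioID} and Schema2 ⊄ {StudioID}, so the split is lossy.

No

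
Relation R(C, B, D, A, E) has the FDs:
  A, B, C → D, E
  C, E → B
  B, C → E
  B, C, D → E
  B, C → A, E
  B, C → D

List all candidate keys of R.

{B, C}, {C, E}

No FD produces {C}, so it must be in every candidate key.
{B, C}⁺ = {A, B, C, D, E} — all of the relation — so {B, C} is a candidate key.
{C, E}⁺ = {A, B, C, D, E} — all of the relation — so {C, E} is a candidate key.
These are minimal and exhaustive — every other superkey contains one of them.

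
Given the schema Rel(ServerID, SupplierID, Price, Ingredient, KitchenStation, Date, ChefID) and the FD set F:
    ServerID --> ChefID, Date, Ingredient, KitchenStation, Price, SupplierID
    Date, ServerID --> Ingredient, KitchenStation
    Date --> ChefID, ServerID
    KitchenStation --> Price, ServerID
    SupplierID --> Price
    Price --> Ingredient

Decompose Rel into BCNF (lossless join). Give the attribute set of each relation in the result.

Candidate keys of the original relation: {Date}, {KitchenStation}, {ServerID}.
{ChefID, Date, Ingredient, KitchenStation, Price, ServerID, SupplierID}: {SupplierID} determines {Ingredient, Price, SupplierID} here but is not a superkey — split on SupplierID --> Ingredient, Price, giving {Ingredient, Price, SupplierID} and {ChefID, Date, KitchenStation, ServerID, SupplierID}.
{Ingredient, Price, SupplierID}: {Price} determines {Ingredient, Price} here but is not a superkey — split on Price --> Ingredient, giving {Ingredient, Price} and {Price, SupplierID}.
{Ingredient, Price} is in BCNF.
{Price, SupplierID} is in BCNF.
{ChefID, Date, KitchenStation, ServerID, SupplierID} is in BCNF.

{ChefID, Date, KitchenStation, ServerID, SupplierID}; {Ingredient, Price}; {Price, SupplierID}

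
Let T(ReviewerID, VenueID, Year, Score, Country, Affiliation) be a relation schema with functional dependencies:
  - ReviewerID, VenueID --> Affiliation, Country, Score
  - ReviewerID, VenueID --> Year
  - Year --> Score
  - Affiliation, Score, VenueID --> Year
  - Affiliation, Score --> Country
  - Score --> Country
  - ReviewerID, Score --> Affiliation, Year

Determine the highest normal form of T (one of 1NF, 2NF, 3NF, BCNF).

2NF

Candidate key: {ReviewerID, VenueID}. Prime attributes: {ReviewerID, VenueID}.
Year --> Score breaks BCNF: {Year}⁺ = {Country, Score, Year}, so {Year} is not a superkey.
Year --> Score determines the non-prime attribute {Score} from a non-superkey — 3NF is violated.
Checking every proper subset of each key, none determines a non-prime attribute — 2NF is satisfied.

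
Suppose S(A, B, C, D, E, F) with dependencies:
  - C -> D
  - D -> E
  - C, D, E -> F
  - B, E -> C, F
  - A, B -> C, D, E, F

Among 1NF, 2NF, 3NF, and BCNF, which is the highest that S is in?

Candidate key: {A, B}. Prime attributes: {A, B}.
C -> D breaks BCNF: {C}⁺ = {C, D, E, F}, so {C} is not a superkey.
C -> D has non-prime {D} on the right and a non-superkey on the left, so 3NF fails.
No non-prime attribute depends on a proper subset of any candidate key, so 2NF holds.

2NF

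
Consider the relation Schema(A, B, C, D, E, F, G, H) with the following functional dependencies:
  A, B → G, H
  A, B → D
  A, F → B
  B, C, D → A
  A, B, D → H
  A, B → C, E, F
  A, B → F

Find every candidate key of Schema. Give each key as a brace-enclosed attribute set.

{A, B} is a candidate key since {A, B}⁺ = {A, B, C, D, E, F, G, H} covers every attribute.
{A, F} is a candidate key since {A, F}⁺ = {A, B, C, D, E, F, G, H} covers every attribute.
{B, C, D} is a candidate key since {B, C, D}⁺ = {A, B, C, D, E, F, G, H} covers every attribute.
Any other superkey properly contains one of these, so there are no further candidate keys.

{A, B}, {A, F}, {B, C, D}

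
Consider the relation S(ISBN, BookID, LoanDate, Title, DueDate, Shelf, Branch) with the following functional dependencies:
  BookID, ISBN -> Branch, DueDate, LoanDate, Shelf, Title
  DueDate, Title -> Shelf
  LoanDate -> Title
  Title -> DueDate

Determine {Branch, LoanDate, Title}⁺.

{Branch, DueDate, LoanDate, Shelf, Title}

Start with {Branch, LoanDate, Title}.
Title -> DueDate applies; add {DueDate} → now {Branch, DueDate, LoanDate, Title}.
DueDate, Title -> Shelf applies; add {Shelf} → now {Branch, DueDate, LoanDate, Shelf, Title}.
No further FD applies.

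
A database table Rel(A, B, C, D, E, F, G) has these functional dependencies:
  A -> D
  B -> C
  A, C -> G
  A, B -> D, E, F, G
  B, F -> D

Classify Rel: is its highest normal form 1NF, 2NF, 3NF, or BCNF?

1NF

Candidate key: {A, B}. Prime attributes: {A, B}.
A -> D breaks BCNF: {A}⁺ = {A, D}, so {A} is not a superkey.
A -> D determines the non-prime attribute {D} from a non-superkey — 3NF is violated.
{A} is a proper subset of the key {A, B}, and {A}⁺ contains the non-prime attribute {D} — a partial dependency, so 2NF is violated.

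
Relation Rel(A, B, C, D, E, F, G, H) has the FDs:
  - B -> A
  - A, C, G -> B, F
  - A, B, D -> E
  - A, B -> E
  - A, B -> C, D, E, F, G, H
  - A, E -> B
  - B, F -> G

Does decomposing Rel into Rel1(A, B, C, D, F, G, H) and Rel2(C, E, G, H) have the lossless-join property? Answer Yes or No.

No

The shared attributes are {C, G, H} and {C, G, H}⁺ = {C, G, H}.
Neither Rel1 nor Rel2 is contained in that closure, so the decomposition is lossy.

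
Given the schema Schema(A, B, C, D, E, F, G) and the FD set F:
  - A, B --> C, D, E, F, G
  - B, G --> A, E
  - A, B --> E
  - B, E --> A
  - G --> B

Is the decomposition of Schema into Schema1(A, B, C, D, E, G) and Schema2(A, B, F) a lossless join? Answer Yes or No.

Schema1 ∩ Schema2 = {A, B}; its closure under F is {A, B, C, D, E, F, G}.
Since Schema1 ⊆ {A, B, C, D, E, F, G}, the intersection is a superkey of Schema1; the decomposition is lossless.

Yes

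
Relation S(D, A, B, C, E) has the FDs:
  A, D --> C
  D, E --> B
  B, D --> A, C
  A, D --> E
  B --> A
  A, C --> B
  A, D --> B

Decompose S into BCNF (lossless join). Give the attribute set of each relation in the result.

Candidate keys of the original relation: {A, D}, {B, D}, {D, E}.
{A, B, C, D, E}: {B} determines {A, B} here but is not a superkey — split on B --> A, giving {A, B} and {B, C, D, E}.
{A, B} has no BCNF violation.
{B, C, D, E} has no BCNF violation.

{A, B}; {B, C, D, E}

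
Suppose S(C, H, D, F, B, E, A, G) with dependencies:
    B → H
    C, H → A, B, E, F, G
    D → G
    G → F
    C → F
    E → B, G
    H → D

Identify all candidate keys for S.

Attributes never on any right-hand side: {C} — every candidate key must contain it.
{B, C}⁺ = {A, B, C, D, E, F, G, H} — all of the relation — so {B, C} is a candidate key.
{C, E}⁺ = {A, B, C, D, E, F, G, H} — all of the relation — so {C, E} is a candidate key.
{C, H}⁺ = {A, B, C, D, E, F, G, H} — all of the relation — so {C, H} is a candidate key.
No proper subset of any of these is a key, and no other minimal superkey exists.

{B, C}, {C, E}, {C, H}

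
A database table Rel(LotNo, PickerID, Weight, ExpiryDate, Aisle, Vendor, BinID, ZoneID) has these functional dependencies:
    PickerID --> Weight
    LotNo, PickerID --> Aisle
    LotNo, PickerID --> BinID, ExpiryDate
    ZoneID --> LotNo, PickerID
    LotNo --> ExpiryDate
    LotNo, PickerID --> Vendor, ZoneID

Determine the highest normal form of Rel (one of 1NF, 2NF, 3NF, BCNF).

Candidate keys: {LotNo, PickerID}, {ZoneID}. Prime attributes: {LotNo, PickerID, ZoneID}.
For PickerID --> Weight we have {PickerID}⁺ = {PickerID, Weight}; {PickerID} is not a superkey, so BCNF fails.
PickerID --> Weight determines the non-prime attribute {Weight} from a non-superkey — 3NF is violated.
{LotNo} is a proper subset of the key {LotNo, PickerID}, and {LotNo}⁺ contains the non-prime attribute {ExpiryDate} — a partial dependency, so 2NF is violated.

1NF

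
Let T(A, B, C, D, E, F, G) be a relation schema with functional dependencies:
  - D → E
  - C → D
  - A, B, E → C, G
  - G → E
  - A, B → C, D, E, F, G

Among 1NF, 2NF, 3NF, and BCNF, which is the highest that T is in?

Candidate key: {A, B}. Prime attributes: {A, B}.
D → E: {D}⁺ = {D, E}, which is not all of the attributes, so the left side is not a superkey — BCNF is violated.
Because {E} is non-prime and the left side of D → E is not a superkey, the relation is not in 3NF.
Checking every proper subset of each key, none determines a non-prime attribute — 2NF is satisfied.

2NF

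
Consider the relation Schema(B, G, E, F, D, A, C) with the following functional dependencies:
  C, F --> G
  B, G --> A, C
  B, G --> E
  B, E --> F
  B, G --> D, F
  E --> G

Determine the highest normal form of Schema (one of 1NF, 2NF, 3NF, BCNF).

Candidate keys: {B, C, F}, {B, E}, {B, G}. Prime attributes: {B, C, E, F, G}.
C, F --> G: {C, F}⁺ = {C, F, G}, which is not all of the attributes, so the left side is not a superkey — BCNF is violated.
But every attribute on its right side ({G}) is prime, and the same holds for every other non-superkey FD, so 3NF still holds.

3NF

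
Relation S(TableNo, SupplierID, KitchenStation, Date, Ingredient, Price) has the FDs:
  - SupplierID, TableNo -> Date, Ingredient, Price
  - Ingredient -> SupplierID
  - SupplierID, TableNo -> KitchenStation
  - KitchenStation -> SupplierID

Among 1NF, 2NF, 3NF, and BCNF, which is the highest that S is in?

3NF

Candidate keys: {Ingredient, TableNo}, {KitchenStation, TableNo}, {SupplierID, TableNo}. Prime attributes: {Ingredient, KitchenStation, SupplierID, TableNo}.
For Ingredient -> SupplierID we have {Ingredient}⁺ = {Ingredient, SupplierID}; {Ingredient} is not a superkey, so BCNF fails.
But every attribute on its right side ({SupplierID}) is prime, and the same holds for every other non-superkey FD, so 3NF still holds.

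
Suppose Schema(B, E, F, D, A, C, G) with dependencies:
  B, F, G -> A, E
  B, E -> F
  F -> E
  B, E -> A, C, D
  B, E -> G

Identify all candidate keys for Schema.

No FD produces {B}, so it must be in every candidate key.
Closure of {B, E} is {A, B, C, D, E, F, G}, the whole schema; {B, E} is a candidate key.
Closure of {B, F} is {A, B, C, D, E, F, G}, the whole schema; {B, F} is a candidate key.
These are minimal and exhaustive — every other superkey contains one of them.

{B, E}, {B, F}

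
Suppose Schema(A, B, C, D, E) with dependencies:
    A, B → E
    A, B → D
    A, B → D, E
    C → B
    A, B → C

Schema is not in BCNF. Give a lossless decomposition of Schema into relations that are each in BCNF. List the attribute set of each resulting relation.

Candidate keys of the original relation: {A, B}, {A, C}.
Within {A, B, C, D, E}: {C}⁺ ∩ {A, B, C, D, E} = {B, C}, not the whole set, so C → B violates BCNF; decompose into {B, C} and {A, C, D, E}.
{B, C} is in BCNF.
{A, C, D, E} is in BCNF.

{A, C, D, E}; {B, C}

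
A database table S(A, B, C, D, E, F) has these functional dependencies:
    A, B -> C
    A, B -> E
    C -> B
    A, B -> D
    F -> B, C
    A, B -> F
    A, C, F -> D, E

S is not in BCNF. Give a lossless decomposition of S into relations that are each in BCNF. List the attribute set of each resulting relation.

Candidate keys of the original relation: {A, B}, {A, C}, {A, F}.
Within {A, B, C, D, E, F}: {C}⁺ ∩ {A, B, C, D, E, F} = {B, C}, not the whole set, so C -> B violates BCNF; decompose into {B, C} and {A, C, D, E, F}.
{B, C} has no BCNF violation.
Within {A, C, D, E, F}: {F}⁺ ∩ {A, C, D, E, F} = {C, F}, not the whole set, so F -> C violates BCNF; decompose into {C, F} and {A, D, E, F}.
{C, F} has no BCNF violation.
{A, D, E, F} has no BCNF violation.

{A, D, E, F}; {B, C}; {C, F}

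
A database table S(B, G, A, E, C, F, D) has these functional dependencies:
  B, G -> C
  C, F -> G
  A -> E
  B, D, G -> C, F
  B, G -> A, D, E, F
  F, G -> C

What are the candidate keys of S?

{B, C, F}, {B, G}

No FD produces {B}, so it must be in every candidate key.
{B, G} is a candidate key since {B, G}⁺ = {A, B, C, D, E, F, G} covers every attribute.
{B, C, F} is a candidate key since {B, C, F}⁺ = {A, B, C, D, E, F, G} covers every attribute.
These are minimal and exhaustive — every other superkey contains one of them.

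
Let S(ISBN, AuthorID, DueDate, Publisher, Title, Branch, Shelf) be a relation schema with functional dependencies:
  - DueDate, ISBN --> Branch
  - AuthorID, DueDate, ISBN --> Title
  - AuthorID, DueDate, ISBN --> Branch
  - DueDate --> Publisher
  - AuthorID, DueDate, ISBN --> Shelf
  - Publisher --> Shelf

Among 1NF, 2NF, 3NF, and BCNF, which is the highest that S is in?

1NF

Candidate key: {AuthorID, DueDate, ISBN}. Prime attributes: {AuthorID, DueDate, ISBN}.
For DueDate, ISBN --> Branch we have {DueDate, ISBN}⁺ = {Branch, DueDate, ISBN, Publisher, Shelf}; {DueDate, ISBN} is not a superkey, so BCNF fails.
Because {Branch} is non-prime and the left side of DueDate, ISBN --> Branch is not a superkey, the relation is not in 3NF.
{DueDate} is a proper subset of the key {AuthorID, DueDate, ISBN}, and {DueDate}⁺ contains the non-prime attributes {Publisher, Shelf} — a partial dependency, so 2NF is violated.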